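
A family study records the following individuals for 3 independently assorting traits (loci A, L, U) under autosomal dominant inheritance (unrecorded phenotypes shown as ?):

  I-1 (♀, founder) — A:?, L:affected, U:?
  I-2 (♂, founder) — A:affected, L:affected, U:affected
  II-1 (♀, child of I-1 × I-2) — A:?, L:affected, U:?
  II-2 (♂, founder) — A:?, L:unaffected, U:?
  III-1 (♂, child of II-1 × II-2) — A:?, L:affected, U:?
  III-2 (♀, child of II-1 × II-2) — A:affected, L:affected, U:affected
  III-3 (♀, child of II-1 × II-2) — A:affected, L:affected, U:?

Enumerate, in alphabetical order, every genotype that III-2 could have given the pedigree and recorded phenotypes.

III-2 ∈ {AA Ll UU, AA Ll Uu, Aa Ll UU, Aa Ll Uu}

A/I-1 ? ·: aa|Aa|AA
A/I-2 aff ·: Aa|AA
A/II-1 ? I-1×I-2: aa|Aa|AA
A/II-2 ? ·: aa|Aa|AA
A/III-1 ? II-1×II-2: aa|Aa|AA
A/III-2 aff II-1×II-2: Aa|AA
A/III-3 aff II-1×II-2: Aa|AA
⇒ A over [I-1,I-2,II-1,II-2,III-1,III-2,III-3]: 156 consistent
L/I-1 aff ·: Ll|LL
L/I-2 aff ·: Ll|LL
L/II-1 aff I-1×I-2: Ll|LL
L/II-2 un ·: ll
L/III-1 aff II-1×II-2: Ll
L/III-2 aff II-1×II-2: Ll
L/III-3 aff II-1×II-2: Ll
⇒ L over [I-1,I-2,II-1,II-2,III-1,III-2,III-3]: 7 consistent
U/I-1 ? ·: uu|Uu|UU
U/I-2 aff ·: Uu|UU
U/II-1 ? I-1×I-2: uu|Uu|UU
U/II-2 ? ·: uu|Uu|UU
U/III-1 ? II-1×II-2: uu|Uu|UU
U/III-2 aff II-1×II-2: Uu|UU
U/III-3 ? II-1×II-2: uu|Uu|UU
⇒ U over [I-1,I-2,II-1,II-2,III-1,III-2,III-3]: 200 consistent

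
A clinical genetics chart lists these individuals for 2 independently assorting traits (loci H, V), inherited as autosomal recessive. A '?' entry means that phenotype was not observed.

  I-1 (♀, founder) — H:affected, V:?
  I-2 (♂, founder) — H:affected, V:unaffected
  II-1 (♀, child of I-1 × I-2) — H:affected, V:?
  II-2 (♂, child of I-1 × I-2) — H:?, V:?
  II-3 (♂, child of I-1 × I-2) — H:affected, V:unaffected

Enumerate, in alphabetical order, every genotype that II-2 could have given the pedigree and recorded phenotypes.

II-2 ∈ {hh VV, hh Vv, hh vv}

H/I-1 aff ·: hh
H/I-2 aff ·: hh
H/II-1 aff I-1×I-2: hh
H/II-2 ? I-1×I-2: hh
H/II-3 aff I-1×I-2: hh
⇒ H over [I-1,I-2,II-1,II-2,II-3]: 1 consistent
V/I-1 ? ·: VV|Vv|vv
V/I-2 un ·: VV|Vv
V/II-1 ? I-1×I-2: VV|Vv|vv
V/II-2 ? I-1×I-2: VV|Vv|vv
V/II-3 un I-1×I-2: VV|Vv
⇒ V over [I-1,I-2,II-1,II-2,II-3]: 40 consistent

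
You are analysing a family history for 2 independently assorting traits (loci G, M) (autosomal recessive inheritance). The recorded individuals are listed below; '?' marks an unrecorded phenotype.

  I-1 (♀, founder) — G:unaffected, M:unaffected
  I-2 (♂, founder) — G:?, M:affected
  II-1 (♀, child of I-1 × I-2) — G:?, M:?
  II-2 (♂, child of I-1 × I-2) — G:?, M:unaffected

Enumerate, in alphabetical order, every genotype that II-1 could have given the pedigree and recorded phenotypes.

G/I-1 un ·: GG|Gg
G/I-2 ? ·: GG|Gg|gg
G/II-1 ? I-1×I-2: GG|Gg|gg
G/II-2 ? I-1×I-2: GG|Gg|gg
⇒ G over [I-1,I-2,II-1,II-2]: 23 consistent
M/I-1 un ·: MM|Mm
M/I-2 aff ·: mm
M/II-1 ? I-1×I-2: Mm|mm
M/II-2 un I-1×I-2: Mm
⇒ M over [I-1,I-2,II-1,II-2]: 3 consistent

II-1 ∈ {GG Mm, GG mm, Gg Mm, Gg mm, gg Mm, gg mm}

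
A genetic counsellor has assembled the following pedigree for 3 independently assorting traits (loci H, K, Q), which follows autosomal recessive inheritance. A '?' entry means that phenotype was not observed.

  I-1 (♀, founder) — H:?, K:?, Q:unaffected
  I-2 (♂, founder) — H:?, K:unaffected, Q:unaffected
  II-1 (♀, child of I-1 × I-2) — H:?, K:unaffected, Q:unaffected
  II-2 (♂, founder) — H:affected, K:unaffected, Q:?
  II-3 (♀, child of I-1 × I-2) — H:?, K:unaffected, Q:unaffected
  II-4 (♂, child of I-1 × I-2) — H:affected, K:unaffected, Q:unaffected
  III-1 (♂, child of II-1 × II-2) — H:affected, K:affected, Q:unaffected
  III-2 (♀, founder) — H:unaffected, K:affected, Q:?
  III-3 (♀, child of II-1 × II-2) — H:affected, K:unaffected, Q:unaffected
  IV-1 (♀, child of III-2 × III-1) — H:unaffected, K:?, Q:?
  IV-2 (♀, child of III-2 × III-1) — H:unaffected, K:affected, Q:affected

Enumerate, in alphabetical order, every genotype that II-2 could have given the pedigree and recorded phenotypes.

II-2 ∈ {hh Kk QQ, hh Kk Qq, hh Kk qq}

H/I-1 ? ·: Hh|hh
H/I-2 ? ·: Hh|hh
H/II-1 ? I-1×I-2: Hh|hh
H/II-2 aff ·: hh
H/II-3 ? I-1×I-2: HH|Hh|hh
H/II-4 aff I-1×I-2: hh
H/III-1 aff II-1×II-2: hh
H/III-2 un ·: HH|Hh
H/III-3 aff II-1×II-2: hh
H/IV-1 un III-2×III-1: Hh
H/IV-2 un III-2×III-1: Hh
⇒ H over [I-1,I-2,II-1,II-2,II-3,II-4,III-1,III-2,III-3,IV-1,IV-2]: 30 consistent
K/I-1 ? ·: KK|Kk|kk
K/I-2 un ·: KK|Kk
K/II-1 un I-1×I-2: Kk
K/II-2 un ·: Kk
K/II-3 un I-1×I-2: KK|Kk
K/II-4 un I-1×I-2: KK|Kk
K/III-1 aff II-1×II-2: kk
K/III-2 aff ·: kk
K/III-3 un II-1×II-2: KK|Kk
K/IV-1 ? III-2×III-1: kk
K/IV-2 aff III-2×III-1: kk
⇒ K over [I-1,I-2,II-1,II-2,II-3,II-4,III-1,III-2,III-3,IV-1,IV-2]: 28 consistent
Q/I-1 un ·: QQ|Qq
Q/I-2 un ·: QQ|Qq
Q/II-1 un I-1×I-2: QQ|Qq
Q/II-2 ? ·: QQ|Qq|qq
Q/II-3 un I-1×I-2: QQ|Qq
Q/II-4 un I-1×I-2: QQ|Qq
Q/III-1 un II-1×II-2: Qq
Q/III-2 ? ·: Qq|qq
Q/III-3 un II-1×II-2: QQ|Qq
Q/IV-1 ? III-2×III-1: QQ|Qq|qq
Q/IV-2 aff III-2×III-1: qq
⇒ Q over [I-1,I-2,II-1,II-2,II-3,II-4,III-1,III-2,III-3,IV-1,IV-2]: 495 consistent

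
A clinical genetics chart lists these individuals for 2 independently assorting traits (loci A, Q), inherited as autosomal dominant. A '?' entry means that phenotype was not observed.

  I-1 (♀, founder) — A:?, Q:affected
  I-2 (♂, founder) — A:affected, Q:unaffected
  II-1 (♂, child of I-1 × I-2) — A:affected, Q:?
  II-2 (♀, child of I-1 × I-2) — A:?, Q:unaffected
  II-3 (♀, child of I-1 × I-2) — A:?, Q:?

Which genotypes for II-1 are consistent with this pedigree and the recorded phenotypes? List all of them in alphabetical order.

A/I-1 ? ·: aa|Aa|AA
A/I-2 aff ·: Aa|AA
A/II-1 aff I-1×I-2: Aa|AA
A/II-2 ? I-1×I-2: aa|Aa|AA
A/II-3 ? I-1×I-2: aa|Aa|AA
⇒ A over [I-1,I-2,II-1,II-2,II-3]: 40 consistent
Q/I-1 aff ·: Qq
Q/I-2 un ·: qq
Q/II-1 ? I-1×I-2: qq|Qq
Q/II-2 un I-1×I-2: qq
Q/II-3 ? I-1×I-2: qq|Qq
⇒ Q over [I-1,I-2,II-1,II-2,II-3]: 4 consistent

II-1 ∈ {AA Qq, AA qq, Aa Qq, Aa qq}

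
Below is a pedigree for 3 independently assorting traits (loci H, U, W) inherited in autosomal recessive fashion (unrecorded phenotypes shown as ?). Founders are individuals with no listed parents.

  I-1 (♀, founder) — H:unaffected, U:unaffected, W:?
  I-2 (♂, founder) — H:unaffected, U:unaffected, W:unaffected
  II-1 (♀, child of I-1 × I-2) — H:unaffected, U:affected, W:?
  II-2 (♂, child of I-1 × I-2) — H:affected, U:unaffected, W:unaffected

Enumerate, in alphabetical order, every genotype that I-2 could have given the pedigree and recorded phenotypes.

I-2 ∈ {Hh Uu WW, Hh Uu Ww}

H/I-1 un ·: Hh
H/I-2 un ·: Hh
H/II-1 un I-1×I-2: HH|Hh
H/II-2 aff I-1×I-2: hh
⇒ H over [I-1,I-2,II-1,II-2]: 2 consistent
U/I-1 un ·: Uu
U/I-2 un ·: Uu
U/II-1 aff I-1×I-2: uu
U/II-2 un I-1×I-2: UU|Uu
⇒ U over [I-1,I-2,II-1,II-2]: 2 consistent
W/I-1 ? ·: WW|Ww|ww
W/I-2 un ·: WW|Ww
W/II-1 ? I-1×I-2: WW|Ww|ww
W/II-2 un I-1×I-2: WW|Ww
⇒ W over [I-1,I-2,II-1,II-2]: 18 consistent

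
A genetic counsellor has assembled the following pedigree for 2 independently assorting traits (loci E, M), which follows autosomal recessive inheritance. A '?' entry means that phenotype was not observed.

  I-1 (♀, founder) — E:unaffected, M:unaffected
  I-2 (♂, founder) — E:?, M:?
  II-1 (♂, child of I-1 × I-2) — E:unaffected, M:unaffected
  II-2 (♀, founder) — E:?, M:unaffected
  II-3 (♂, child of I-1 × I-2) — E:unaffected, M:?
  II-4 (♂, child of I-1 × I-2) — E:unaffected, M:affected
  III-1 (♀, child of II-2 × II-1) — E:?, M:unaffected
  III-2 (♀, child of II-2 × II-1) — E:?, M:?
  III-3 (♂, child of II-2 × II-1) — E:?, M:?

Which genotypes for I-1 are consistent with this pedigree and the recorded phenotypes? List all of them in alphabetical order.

I-1 ∈ {EE Mm, Ee Mm}

E/I-1 un ·: EE|Ee
E/I-2 ? ·: EE|Ee|ee
E/II-1 un I-1×I-2: EE|Ee
E/II-2 ? ·: EE|Ee|ee
E/II-3 un I-1×I-2: EE|Ee
E/II-4 un I-1×I-2: EE|Ee
E/III-1 ? II-2×II-1: EE|Ee|ee
E/III-2 ? II-2×II-1: EE|Ee|ee
E/III-3 ? II-2×II-1: EE|Ee|ee
⇒ E over [I-1,I-2,II-1,II-2,II-3,II-4,III-1,III-2,III-3]: 732 consistent
M/I-1 un ·: Mm
M/I-2 ? ·: Mm|mm
M/II-1 un I-1×I-2: MM|Mm
M/II-2 un ·: MM|Mm
M/II-3 ? I-1×I-2: MM|Mm|mm
M/II-4 aff I-1×I-2: mm
M/III-1 un II-2×II-1: MM|Mm
M/III-2 ? II-2×II-1: MM|Mm|mm
M/III-3 ? II-2×II-1: MM|Mm|mm
⇒ M over [I-1,I-2,II-1,II-2,II-3,II-4,III-1,III-2,III-3]: 157 consistent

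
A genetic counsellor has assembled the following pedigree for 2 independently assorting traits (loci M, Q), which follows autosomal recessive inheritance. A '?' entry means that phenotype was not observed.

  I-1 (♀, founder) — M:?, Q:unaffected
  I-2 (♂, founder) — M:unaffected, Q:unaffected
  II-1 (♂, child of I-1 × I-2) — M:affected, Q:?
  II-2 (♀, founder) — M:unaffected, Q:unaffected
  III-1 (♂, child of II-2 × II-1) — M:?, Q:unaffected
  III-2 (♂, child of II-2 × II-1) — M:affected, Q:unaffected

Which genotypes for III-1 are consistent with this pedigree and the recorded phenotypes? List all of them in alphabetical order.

III-1 ∈ {Mm QQ, Mm Qq, mm QQ, mm Qq}

M/I-1 ? ·: Mm|mm
M/I-2 un ·: Mm
M/II-1 aff I-1×I-2: mm
M/II-2 un ·: Mm
M/III-1 ? II-2×II-1: Mm|mm
M/III-2 aff II-2×II-1: mm
⇒ M over [I-1,I-2,II-1,II-2,III-1,III-2]: 4 consistent
Q/I-1 un ·: QQ|Qq
Q/I-2 un ·: QQ|Qq
Q/II-1 ? I-1×I-2: QQ|Qq|qq
Q/II-2 un ·: QQ|Qq
Q/III-1 un II-2×II-1: QQ|Qq
Q/III-2 un II-2×II-1: QQ|Qq
⇒ Q over [I-1,I-2,II-1,II-2,III-1,III-2]: 46 consistent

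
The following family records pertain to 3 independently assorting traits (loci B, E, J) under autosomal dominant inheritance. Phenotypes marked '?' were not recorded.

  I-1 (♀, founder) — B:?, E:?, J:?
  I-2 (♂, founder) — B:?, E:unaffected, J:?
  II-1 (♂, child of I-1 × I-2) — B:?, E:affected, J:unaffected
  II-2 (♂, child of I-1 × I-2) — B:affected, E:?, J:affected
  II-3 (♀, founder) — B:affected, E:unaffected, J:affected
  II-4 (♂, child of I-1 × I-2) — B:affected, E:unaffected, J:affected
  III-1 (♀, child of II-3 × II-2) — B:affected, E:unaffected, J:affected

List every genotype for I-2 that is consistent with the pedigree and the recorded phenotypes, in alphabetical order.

B/I-1 ? ·: bb|Bb|BB
B/I-2 ? ·: bb|Bb|BB
B/II-1 ? I-1×I-2: bb|Bb|BB
B/II-2 aff I-1×I-2: Bb|BB
B/II-3 aff ·: Bb|BB
B/II-4 aff I-1×I-2: Bb|BB
B/III-1 aff II-3×II-2: Bb|BB
⇒ B over [I-1,I-2,II-1,II-2,II-3,II-4,III-1]: 125 consistent
E/I-1 ? ·: Ee
E/I-2 un ·: ee
E/II-1 aff I-1×I-2: Ee
E/II-2 ? I-1×I-2: ee|Ee
E/II-3 un ·: ee
E/II-4 un I-1×I-2: ee
E/III-1 un II-3×II-2: ee
⇒ E over [I-1,I-2,II-1,II-2,II-3,II-4,III-1]: 2 consistent
J/I-1 ? ·: jj|Jj
J/I-2 ? ·: jj|Jj
J/II-1 un I-1×I-2: jj
J/II-2 aff I-1×I-2: Jj|JJ
J/II-3 aff ·: Jj|JJ
J/II-4 aff I-1×I-2: Jj|JJ
J/III-1 aff II-3×II-2: Jj|JJ
⇒ J over [I-1,I-2,II-1,II-2,II-3,II-4,III-1]: 22 consistent

I-2 ∈ {BB ee Jj, BB ee jj, Bb ee Jj, Bb ee jj, bb ee Jj, bb ee jj}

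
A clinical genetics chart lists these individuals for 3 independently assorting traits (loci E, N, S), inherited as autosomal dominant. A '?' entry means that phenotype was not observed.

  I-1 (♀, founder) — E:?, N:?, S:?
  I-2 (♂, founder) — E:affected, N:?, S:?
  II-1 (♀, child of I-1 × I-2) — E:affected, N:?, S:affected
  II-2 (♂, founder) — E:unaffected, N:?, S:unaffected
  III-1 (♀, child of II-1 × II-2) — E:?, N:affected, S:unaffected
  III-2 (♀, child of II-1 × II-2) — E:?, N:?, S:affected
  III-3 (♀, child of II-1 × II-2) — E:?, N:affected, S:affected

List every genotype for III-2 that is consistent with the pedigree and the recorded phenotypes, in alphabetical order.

III-2 ∈ {Ee NN Ss, Ee Nn Ss, Ee nn Ss, ee NN Ss, ee Nn Ss, ee nn Ss}

E/I-1 ? ·: ee|Ee|EE
E/I-2 aff ·: Ee|EE
E/II-1 aff I-1×I-2: Ee|EE
E/II-2 un ·: ee
E/III-1 ? II-1×II-2: ee|Ee
E/III-2 ? II-1×II-2: ee|Ee
E/III-3 ? II-1×II-2: ee|Ee
⇒ E over [I-1,I-2,II-1,II-2,III-1,III-2,III-3]: 44 consistent
N/I-1 ? ·: nn|Nn|NN
N/I-2 ? ·: nn|Nn|NN
N/II-1 ? I-1×I-2: nn|Nn|NN
N/II-2 ? ·: nn|Nn|NN
N/III-1 aff II-1×II-2: Nn|NN
N/III-2 ? II-1×II-2: nn|Nn|NN
N/III-3 aff II-1×II-2: Nn|NN
⇒ N over [I-1,I-2,II-1,II-2,III-1,III-2,III-3]: 206 consistent
S/I-1 ? ·: ss|Ss|SS
S/I-2 ? ·: ss|Ss|SS
S/II-1 aff I-1×I-2: Ss
S/II-2 un ·: ss
S/III-1 un II-1×II-2: ss
S/III-2 aff II-1×II-2: Ss
S/III-3 aff II-1×II-2: Ss
⇒ S over [I-1,I-2,II-1,II-2,III-1,III-2,III-3]: 7 consistent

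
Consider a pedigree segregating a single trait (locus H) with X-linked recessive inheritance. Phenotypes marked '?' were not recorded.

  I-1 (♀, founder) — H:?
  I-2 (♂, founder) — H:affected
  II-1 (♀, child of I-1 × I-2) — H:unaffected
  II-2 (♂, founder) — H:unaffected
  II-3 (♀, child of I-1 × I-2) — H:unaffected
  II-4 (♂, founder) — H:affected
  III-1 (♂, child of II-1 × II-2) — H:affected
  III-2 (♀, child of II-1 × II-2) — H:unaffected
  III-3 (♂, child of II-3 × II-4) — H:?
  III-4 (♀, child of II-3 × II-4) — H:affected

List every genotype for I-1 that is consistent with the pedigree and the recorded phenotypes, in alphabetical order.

H/I-1 ? ·: X^HX^H|X^HX^h
H/I-2 aff ·: X^hY
H/II-1 un I-1×I-2: X^HX^h
H/II-2 un ·: X^HY
H/II-3 un I-1×I-2: X^HX^h
H/II-4 aff ·: X^hY
H/III-1 aff II-1×II-2: X^hY
H/III-2 un II-1×II-2: X^HX^H|X^HX^h
H/III-3 ? II-3×II-4: X^HY|X^hY
H/III-4 aff II-3×II-4: X^hX^h
⇒ H over [I-1,I-2,II-1,II-2,II-3,II-4,III-1,III-2,III-3,III-4]: 8 consistent

I-1 ∈ {X^HX^H, X^HX^h}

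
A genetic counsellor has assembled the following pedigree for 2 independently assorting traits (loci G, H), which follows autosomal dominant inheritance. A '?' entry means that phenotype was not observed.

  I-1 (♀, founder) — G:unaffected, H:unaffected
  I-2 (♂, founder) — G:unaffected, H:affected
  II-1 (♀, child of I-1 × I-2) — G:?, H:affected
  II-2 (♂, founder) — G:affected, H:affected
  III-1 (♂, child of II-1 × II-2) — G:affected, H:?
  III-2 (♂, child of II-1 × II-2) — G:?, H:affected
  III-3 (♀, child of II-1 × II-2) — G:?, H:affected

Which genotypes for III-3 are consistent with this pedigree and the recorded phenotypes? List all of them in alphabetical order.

G/I-1 un ·: gg
G/I-2 un ·: gg
G/II-1 ? I-1×I-2: gg
G/II-2 aff ·: Gg|GG
G/III-1 aff II-1×II-2: Gg
G/III-2 ? II-1×II-2: gg|Gg
G/III-3 ? II-1×II-2: gg|Gg
⇒ G over [I-1,I-2,II-1,II-2,III-1,III-2,III-3]: 5 consistent
H/I-1 un ·: hh
H/I-2 aff ·: Hh|HH
H/II-1 aff I-1×I-2: Hh
H/II-2 aff ·: Hh|HH
H/III-1 ? II-1×II-2: hh|Hh|HH
H/III-2 aff II-1×II-2: Hh|HH
H/III-3 aff II-1×II-2: Hh|HH
⇒ H over [I-1,I-2,II-1,II-2,III-1,III-2,III-3]: 40 consistent

III-3 ∈ {Gg HH, Gg Hh, gg HH, gg Hh}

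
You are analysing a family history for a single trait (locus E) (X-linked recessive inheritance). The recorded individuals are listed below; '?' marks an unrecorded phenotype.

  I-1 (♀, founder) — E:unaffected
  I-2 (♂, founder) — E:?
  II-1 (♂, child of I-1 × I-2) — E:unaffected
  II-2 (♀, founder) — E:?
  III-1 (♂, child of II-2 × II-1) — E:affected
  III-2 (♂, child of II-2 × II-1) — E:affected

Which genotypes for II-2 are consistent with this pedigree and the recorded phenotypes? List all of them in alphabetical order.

E/I-1 un ·: X^EX^E|X^EX^e
E/I-2 ? ·: X^EY|X^eY
E/II-1 un I-1×I-2: X^EY
E/II-2 ? ·: X^EX^e|X^eX^e
E/III-1 aff II-2×II-1: X^eY
E/III-2 aff II-2×II-1: X^eY
⇒ E over [I-1,I-2,II-1,II-2,III-1,III-2]: 8 consistent

II-2 ∈ {X^EX^e, X^eX^e}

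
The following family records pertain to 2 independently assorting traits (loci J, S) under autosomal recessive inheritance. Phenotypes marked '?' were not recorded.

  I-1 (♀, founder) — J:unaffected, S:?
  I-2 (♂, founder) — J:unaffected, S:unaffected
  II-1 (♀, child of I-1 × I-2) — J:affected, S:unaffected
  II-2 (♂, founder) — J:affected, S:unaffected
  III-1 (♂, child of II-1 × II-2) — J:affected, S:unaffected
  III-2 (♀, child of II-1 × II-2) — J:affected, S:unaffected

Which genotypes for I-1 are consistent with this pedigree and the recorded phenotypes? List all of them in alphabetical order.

J/I-1 un ·: Jj
J/I-2 un ·: Jj
J/II-1 aff I-1×I-2: jj
J/II-2 aff ·: jj
J/III-1 aff II-1×II-2: jj
J/III-2 aff II-1×II-2: jj
⇒ J over [I-1,I-2,II-1,II-2,III-1,III-2]: 1 consistent
S/I-1 ? ·: SS|Ss|ss
S/I-2 un ·: SS|Ss
S/II-1 un I-1×I-2: SS|Ss
S/II-2 un ·: SS|Ss
S/III-1 un II-1×II-2: SS|Ss
S/III-2 un II-1×II-2: SS|Ss
⇒ S over [I-1,I-2,II-1,II-2,III-1,III-2]: 60 consistent

I-1 ∈ {Jj SS, Jj Ss, Jj ss}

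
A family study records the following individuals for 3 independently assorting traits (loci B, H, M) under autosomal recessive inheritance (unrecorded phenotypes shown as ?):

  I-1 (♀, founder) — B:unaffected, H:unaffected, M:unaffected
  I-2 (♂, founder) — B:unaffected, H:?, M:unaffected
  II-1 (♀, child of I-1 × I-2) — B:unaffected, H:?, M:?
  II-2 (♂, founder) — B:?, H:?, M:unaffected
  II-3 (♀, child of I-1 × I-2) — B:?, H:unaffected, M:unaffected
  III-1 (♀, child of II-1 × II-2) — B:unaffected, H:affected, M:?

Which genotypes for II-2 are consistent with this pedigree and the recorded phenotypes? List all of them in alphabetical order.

II-2 ∈ {BB Hh MM, BB Hh Mm, BB hh MM, BB hh Mm, Bb Hh MM, Bb Hh Mm, Bb hh MM, Bb hh Mm, bb Hh MM, bb Hh Mm, bb hh MM, bb hh Mm}

B/I-1 un ·: BB|Bb
B/I-2 un ·: BB|Bb
B/II-1 un I-1×I-2: BB|Bb
B/II-2 ? ·: BB|Bb|bb
B/II-3 ? I-1×I-2: BB|Bb|bb
B/III-1 un II-1×II-2: BB|Bb
⇒ B over [I-1,I-2,II-1,II-2,II-3,III-1]: 67 consistent
H/I-1 un ·: HH|Hh
H/I-2 ? ·: HH|Hh|hh
H/II-1 ? I-1×I-2: Hh|hh
H/II-2 ? ·: Hh|hh
H/II-3 un I-1×I-2: HH|Hh
H/III-1 aff II-1×II-2: hh
⇒ H over [I-1,I-2,II-1,II-2,II-3,III-1]: 22 consistent
M/I-1 un ·: MM|Mm
M/I-2 un ·: MM|Mm
M/II-1 ? I-1×I-2: MM|Mm|mm
M/II-2 un ·: MM|Mm
M/II-3 un I-1×I-2: MM|Mm
M/III-1 ? II-1×II-2: MM|Mm|mm
⇒ M over [I-1,I-2,II-1,II-2,II-3,III-1]: 57 consistent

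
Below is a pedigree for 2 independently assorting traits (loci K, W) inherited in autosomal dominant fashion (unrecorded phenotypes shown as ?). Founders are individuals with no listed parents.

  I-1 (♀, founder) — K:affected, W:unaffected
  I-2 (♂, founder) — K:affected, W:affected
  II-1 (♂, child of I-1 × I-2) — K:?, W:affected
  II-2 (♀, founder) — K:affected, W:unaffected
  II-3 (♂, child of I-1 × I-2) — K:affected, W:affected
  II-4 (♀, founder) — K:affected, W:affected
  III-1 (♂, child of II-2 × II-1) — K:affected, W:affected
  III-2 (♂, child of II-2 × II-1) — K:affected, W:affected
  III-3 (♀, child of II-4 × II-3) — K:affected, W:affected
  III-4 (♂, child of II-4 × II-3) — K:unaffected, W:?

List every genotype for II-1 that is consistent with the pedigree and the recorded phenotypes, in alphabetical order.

K/I-1 aff ·: Kk|KK
K/I-2 aff ·: Kk|KK
K/II-1 ? I-1×I-2: kk|Kk|KK
K/II-2 aff ·: Kk|KK
K/II-3 aff I-1×I-2: Kk
K/II-4 aff ·: Kk
K/III-1 aff II-2×II-1: Kk|KK
K/III-2 aff II-2×II-1: Kk|KK
K/III-3 aff II-4×II-3: Kk|KK
K/III-4 un II-4×II-3: kk
⇒ K over [I-1,I-2,II-1,II-2,II-3,II-4,III-1,III-2,III-3,III-4]: 82 consistent
W/I-1 un ·: ww
W/I-2 aff ·: Ww|WW
W/II-1 aff I-1×I-2: Ww
W/II-2 un ·: ww
W/II-3 aff I-1×I-2: Ww
W/II-4 aff ·: Ww|WW
W/III-1 aff II-2×II-1: Ww
W/III-2 aff II-2×II-1: Ww
W/III-3 aff II-4×II-3: Ww|WW
W/III-4 ? II-4×II-3: ww|Ww|WW
⇒ W over [I-1,I-2,II-1,II-2,II-3,II-4,III-1,III-2,III-3,III-4]: 20 consistent

II-1 ∈ {KK Ww, Kk Ww, kk Ww}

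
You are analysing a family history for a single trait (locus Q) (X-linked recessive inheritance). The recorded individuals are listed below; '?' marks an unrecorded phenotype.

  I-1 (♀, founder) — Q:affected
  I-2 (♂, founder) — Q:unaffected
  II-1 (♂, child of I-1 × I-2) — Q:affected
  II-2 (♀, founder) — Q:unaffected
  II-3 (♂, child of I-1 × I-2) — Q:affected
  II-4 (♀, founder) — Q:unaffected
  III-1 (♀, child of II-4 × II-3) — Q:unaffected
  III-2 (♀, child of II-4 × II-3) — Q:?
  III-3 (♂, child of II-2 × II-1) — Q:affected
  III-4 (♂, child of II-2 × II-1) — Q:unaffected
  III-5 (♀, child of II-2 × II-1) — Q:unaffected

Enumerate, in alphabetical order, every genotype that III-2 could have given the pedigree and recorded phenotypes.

III-2 ∈ {X^QX^q, X^qX^q}

Q/I-1 aff ·: X^qX^q
Q/I-2 un ·: X^QY
Q/II-1 aff I-1×I-2: X^qY
Q/II-2 un ·: X^QX^q
Q/II-3 aff I-1×I-2: X^qY
Q/II-4 un ·: X^QX^Q|X^QX^q
Q/III-1 un II-4×II-3: X^QX^q
Q/III-2 ? II-4×II-3: X^QX^q|X^qX^q
Q/III-3 aff II-2×II-1: X^qY
Q/III-4 un II-2×II-1: X^QY
Q/III-5 un II-2×II-1: X^QX^q
⇒ Q over [I-1,I-2,II-1,II-2,II-3,II-4,III-1,III-2,III-3,III-4,III-5]: 3 consistent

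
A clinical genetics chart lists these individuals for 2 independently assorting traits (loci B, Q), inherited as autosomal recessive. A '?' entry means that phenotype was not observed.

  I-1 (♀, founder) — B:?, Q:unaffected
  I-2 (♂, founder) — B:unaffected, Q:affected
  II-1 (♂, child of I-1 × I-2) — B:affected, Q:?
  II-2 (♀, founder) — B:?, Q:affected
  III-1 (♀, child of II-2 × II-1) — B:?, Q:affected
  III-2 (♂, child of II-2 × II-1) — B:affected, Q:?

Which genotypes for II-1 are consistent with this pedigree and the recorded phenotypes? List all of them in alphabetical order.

II-1 ∈ {bb Qq, bb qq}

B/I-1 ? ·: Bb|bb
B/I-2 un ·: Bb
B/II-1 aff I-1×I-2: bb
B/II-2 ? ·: Bb|bb
B/III-1 ? II-2×II-1: Bb|bb
B/III-2 aff II-2×II-1: bb
⇒ B over [I-1,I-2,II-1,II-2,III-1,III-2]: 6 consistent
Q/I-1 un ·: QQ|Qq
Q/I-2 aff ·: qq
Q/II-1 ? I-1×I-2: Qq|qq
Q/II-2 aff ·: qq
Q/III-1 aff II-2×II-1: qq
Q/III-2 ? II-2×II-1: Qq|qq
⇒ Q over [I-1,I-2,II-1,II-2,III-1,III-2]: 5 consistent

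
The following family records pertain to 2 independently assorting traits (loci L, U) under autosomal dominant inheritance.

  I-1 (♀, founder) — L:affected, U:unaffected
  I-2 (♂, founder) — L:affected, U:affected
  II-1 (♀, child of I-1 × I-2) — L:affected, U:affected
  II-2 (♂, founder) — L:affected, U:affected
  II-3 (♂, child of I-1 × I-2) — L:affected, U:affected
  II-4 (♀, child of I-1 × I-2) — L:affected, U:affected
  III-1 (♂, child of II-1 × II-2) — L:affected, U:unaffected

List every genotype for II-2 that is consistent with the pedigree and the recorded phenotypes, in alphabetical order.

II-2 ∈ {LL Uu, Ll Uu}

L/I-1 aff ·: Ll|LL
L/I-2 aff ·: Ll|LL
L/II-1 aff I-1×I-2: Ll|LL
L/II-2 aff ·: Ll|LL
L/II-3 aff I-1×I-2: Ll|LL
L/II-4 aff I-1×I-2: Ll|LL
L/III-1 aff II-1×II-2: Ll|LL
⇒ L over [I-1,I-2,II-1,II-2,II-3,II-4,III-1]: 87 consistent
U/I-1 un ·: uu
U/I-2 aff ·: Uu|UU
U/II-1 aff I-1×I-2: Uu
U/II-2 aff ·: Uu
U/II-3 aff I-1×I-2: Uu
U/II-4 aff I-1×I-2: Uu
U/III-1 un II-1×II-2: uu
⇒ U over [I-1,I-2,II-1,II-2,II-3,II-4,III-1]: 2 consistent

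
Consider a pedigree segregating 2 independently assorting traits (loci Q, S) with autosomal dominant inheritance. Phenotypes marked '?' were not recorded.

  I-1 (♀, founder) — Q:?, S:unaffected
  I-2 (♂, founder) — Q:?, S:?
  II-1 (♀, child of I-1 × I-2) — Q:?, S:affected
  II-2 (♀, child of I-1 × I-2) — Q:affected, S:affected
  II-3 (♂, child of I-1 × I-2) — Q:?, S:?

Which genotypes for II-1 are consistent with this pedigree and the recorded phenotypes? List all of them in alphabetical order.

Q/I-1 ? ·: qq|Qq|QQ
Q/I-2 ? ·: qq|Qq|QQ
Q/II-1 ? I-1×I-2: qq|Qq|QQ
Q/II-2 aff I-1×I-2: Qq|QQ
Q/II-3 ? I-1×I-2: qq|Qq|QQ
⇒ Q over [I-1,I-2,II-1,II-2,II-3]: 45 consistent
S/I-1 un ·: ss
S/I-2 ? ·: Ss|SS
S/II-1 aff I-1×I-2: Ss
S/II-2 aff I-1×I-2: Ss
S/II-3 ? I-1×I-2: ss|Ss
⇒ S over [I-1,I-2,II-1,II-2,II-3]: 3 consistent

II-1 ∈ {QQ Ss, Qq Ss, qq Ss}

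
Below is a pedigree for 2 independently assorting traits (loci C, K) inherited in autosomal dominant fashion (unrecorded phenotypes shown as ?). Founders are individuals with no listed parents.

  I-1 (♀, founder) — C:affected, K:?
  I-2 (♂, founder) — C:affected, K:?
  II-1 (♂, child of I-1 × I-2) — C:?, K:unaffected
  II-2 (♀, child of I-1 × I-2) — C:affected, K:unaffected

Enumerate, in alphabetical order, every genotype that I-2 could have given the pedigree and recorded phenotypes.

I-2 ∈ {CC Kk, CC kk, Cc Kk, Cc kk}

C/I-1 aff ·: Cc|CC
C/I-2 aff ·: Cc|CC
C/II-1 ? I-1×I-2: cc|Cc|CC
C/II-2 aff I-1×I-2: Cc|CC
⇒ C over [I-1,I-2,II-1,II-2]: 15 consistent
K/I-1 ? ·: kk|Kk
K/I-2 ? ·: kk|Kk
K/II-1 un I-1×I-2: kk
K/II-2 un I-1×I-2: kk
⇒ K over [I-1,I-2,II-1,II-2]: 4 consistent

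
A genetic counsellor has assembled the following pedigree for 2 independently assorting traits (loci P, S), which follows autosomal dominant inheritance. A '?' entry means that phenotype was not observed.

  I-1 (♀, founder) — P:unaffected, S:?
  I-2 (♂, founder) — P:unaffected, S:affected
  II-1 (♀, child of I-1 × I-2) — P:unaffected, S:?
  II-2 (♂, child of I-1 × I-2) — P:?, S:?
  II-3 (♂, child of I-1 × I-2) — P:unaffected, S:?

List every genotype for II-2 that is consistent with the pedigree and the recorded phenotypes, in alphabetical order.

II-2 ∈ {pp SS, pp Ss, pp ss}

P/I-1 un ·: pp
P/I-2 un ·: pp
P/II-1 un I-1×I-2: pp
P/II-2 ? I-1×I-2: pp
P/II-3 un I-1×I-2: pp
⇒ P over [I-1,I-2,II-1,II-2,II-3]: 1 consistent
S/I-1 ? ·: ss|Ss|SS
S/I-2 aff ·: Ss|SS
S/II-1 ? I-1×I-2: ss|Ss|SS
S/II-2 ? I-1×I-2: ss|Ss|SS
S/II-3 ? I-1×I-2: ss|Ss|SS
⇒ S over [I-1,I-2,II-1,II-2,II-3]: 53 consistent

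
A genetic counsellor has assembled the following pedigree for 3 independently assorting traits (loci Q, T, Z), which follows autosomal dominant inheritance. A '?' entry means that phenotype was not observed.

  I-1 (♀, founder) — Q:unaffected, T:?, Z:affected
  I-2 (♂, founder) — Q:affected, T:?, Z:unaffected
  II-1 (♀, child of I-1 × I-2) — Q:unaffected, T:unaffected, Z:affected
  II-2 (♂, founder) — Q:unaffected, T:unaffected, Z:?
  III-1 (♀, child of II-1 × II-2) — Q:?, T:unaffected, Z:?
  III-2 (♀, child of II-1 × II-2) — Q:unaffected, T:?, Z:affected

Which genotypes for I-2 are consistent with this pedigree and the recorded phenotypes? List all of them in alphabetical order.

I-2 ∈ {Qq Tt zz, Qq tt zz}

Q/I-1 un ·: qq
Q/I-2 aff ·: Qq
Q/II-1 un I-1×I-2: qq
Q/II-2 un ·: qq
Q/III-1 ? II-1×II-2: qq
Q/III-2 un II-1×II-2: qq
⇒ Q over [I-1,I-2,II-1,II-2,III-1,III-2]: 1 consistent
T/I-1 ? ·: tt|Tt
T/I-2 ? ·: tt|Tt
T/II-1 un I-1×I-2: tt
T/II-2 un ·: tt
T/III-1 un II-1×II-2: tt
T/III-2 ? II-1×II-2: tt
⇒ T over [I-1,I-2,II-1,II-2,III-1,III-2]: 4 consistent
Z/I-1 aff ·: Zz|ZZ
Z/I-2 un ·: zz
Z/II-1 aff I-1×I-2: Zz
Z/II-2 ? ·: zz|Zz|ZZ
Z/III-1 ? II-1×II-2: zz|Zz|ZZ
Z/III-2 aff II-1×II-2: Zz|ZZ
⇒ Z over [I-1,I-2,II-1,II-2,III-1,III-2]: 24 consistent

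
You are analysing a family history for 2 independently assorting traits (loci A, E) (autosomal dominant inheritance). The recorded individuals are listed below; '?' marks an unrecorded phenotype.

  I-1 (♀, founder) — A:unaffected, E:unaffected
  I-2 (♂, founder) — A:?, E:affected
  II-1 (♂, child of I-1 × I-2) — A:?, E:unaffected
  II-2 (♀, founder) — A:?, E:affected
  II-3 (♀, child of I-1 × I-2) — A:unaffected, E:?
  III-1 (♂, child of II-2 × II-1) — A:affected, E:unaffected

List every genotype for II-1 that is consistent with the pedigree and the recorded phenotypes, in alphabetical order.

A/I-1 un ·: aa
A/I-2 ? ·: aa|Aa
A/II-1 ? I-1×I-2: aa|Aa
A/II-2 ? ·: aa|Aa|AA
A/II-3 un I-1×I-2: aa
A/III-1 aff II-2×II-1: Aa|AA
⇒ A over [I-1,I-2,II-1,II-2,II-3,III-1]: 9 consistent
E/I-1 un ·: ee
E/I-2 aff ·: Ee
E/II-1 un I-1×I-2: ee
E/II-2 aff ·: Ee
E/II-3 ? I-1×I-2: ee|Ee
E/III-1 un II-2×II-1: ee
⇒ E over [I-1,I-2,II-1,II-2,II-3,III-1]: 2 consistent

II-1 ∈ {Aa ee, aa ee}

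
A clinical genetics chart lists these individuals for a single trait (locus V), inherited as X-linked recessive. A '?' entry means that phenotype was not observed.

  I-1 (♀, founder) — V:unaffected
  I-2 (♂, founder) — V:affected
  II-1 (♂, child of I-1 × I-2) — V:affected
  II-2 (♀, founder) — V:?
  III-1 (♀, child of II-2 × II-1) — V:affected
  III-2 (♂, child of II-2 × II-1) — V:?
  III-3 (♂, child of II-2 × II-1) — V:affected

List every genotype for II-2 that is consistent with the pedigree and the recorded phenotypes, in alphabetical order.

V/I-1 un ·: X^VX^v
V/I-2 aff ·: X^vY
V/II-1 aff I-1×I-2: X^vY
V/II-2 ? ·: X^VX^v|X^vX^v
V/III-1 aff II-2×II-1: X^vX^v
V/III-2 ? II-2×II-1: X^VY|X^vY
V/III-3 aff II-2×II-1: X^vY
⇒ V over [I-1,I-2,II-1,II-2,III-1,III-2,III-3]: 3 consistent

II-2 ∈ {X^VX^v, X^vX^v}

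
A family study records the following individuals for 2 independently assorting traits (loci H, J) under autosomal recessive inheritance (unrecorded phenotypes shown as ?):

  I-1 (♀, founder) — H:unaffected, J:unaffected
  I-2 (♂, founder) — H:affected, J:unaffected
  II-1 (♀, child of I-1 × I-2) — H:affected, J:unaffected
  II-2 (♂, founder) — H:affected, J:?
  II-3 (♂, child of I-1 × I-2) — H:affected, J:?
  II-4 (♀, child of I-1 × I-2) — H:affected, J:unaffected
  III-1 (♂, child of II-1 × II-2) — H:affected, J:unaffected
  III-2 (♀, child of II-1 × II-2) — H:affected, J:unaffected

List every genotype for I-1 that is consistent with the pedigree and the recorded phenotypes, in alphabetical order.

H/I-1 un ·: Hh
H/I-2 aff ·: hh
H/II-1 aff I-1×I-2: hh
H/II-2 aff ·: hh
H/II-3 aff I-1×I-2: hh
H/II-4 aff I-1×I-2: hh
H/III-1 aff II-1×II-2: hh
H/III-2 aff II-1×II-2: hh
⇒ H over [I-1,I-2,II-1,II-2,II-3,II-4,III-1,III-2]: 1 consistent
J/I-1 un ·: JJ|Jj
J/I-2 un ·: JJ|Jj
J/II-1 un I-1×I-2: JJ|Jj
J/II-2 ? ·: JJ|Jj|jj
J/II-3 ? I-1×I-2: JJ|Jj|jj
J/II-4 un I-1×I-2: JJ|Jj
J/III-1 un II-1×II-2: JJ|Jj
J/III-2 un II-1×II-2: JJ|Jj
⇒ J over [I-1,I-2,II-1,II-2,II-3,II-4,III-1,III-2]: 216 consistent

I-1 ∈ {Hh JJ, Hh Jj}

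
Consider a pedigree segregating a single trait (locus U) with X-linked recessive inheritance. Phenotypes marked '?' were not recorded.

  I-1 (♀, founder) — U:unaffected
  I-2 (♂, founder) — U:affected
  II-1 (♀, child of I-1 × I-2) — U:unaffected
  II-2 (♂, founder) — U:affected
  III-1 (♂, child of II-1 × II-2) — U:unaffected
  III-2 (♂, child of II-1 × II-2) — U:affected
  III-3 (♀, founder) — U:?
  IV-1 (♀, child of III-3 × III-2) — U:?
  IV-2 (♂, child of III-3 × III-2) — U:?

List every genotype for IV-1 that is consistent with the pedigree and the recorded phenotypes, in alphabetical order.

IV-1 ∈ {X^UX^u, X^uX^u}

U/I-1 un ·: X^UX^U|X^UX^u
U/I-2 aff ·: X^uY
U/II-1 un I-1×I-2: X^UX^u
U/II-2 aff ·: X^uY
U/III-1 un II-1×II-2: X^UY
U/III-2 aff II-1×II-2: X^uY
U/III-3 ? ·: X^UX^U|X^UX^u|X^uX^u
U/IV-1 ? III-3×III-2: X^UX^u|X^uX^u
U/IV-2 ? III-3×III-2: X^UY|X^uY
⇒ U over [I-1,I-2,II-1,II-2,III-1,III-2,III-3,IV-1,IV-2]: 12 consistent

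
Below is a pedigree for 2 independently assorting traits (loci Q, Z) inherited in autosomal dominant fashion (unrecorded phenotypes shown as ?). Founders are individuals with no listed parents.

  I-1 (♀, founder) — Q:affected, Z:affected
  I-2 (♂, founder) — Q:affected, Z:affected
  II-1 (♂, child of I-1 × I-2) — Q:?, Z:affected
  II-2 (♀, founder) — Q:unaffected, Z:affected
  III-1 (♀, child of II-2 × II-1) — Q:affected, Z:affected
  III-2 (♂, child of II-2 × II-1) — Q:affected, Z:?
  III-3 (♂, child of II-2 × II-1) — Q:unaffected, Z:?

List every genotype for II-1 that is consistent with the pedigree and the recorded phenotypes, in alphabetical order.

Q/I-1 aff ·: Qq|QQ
Q/I-2 aff ·: Qq|QQ
Q/II-1 ? I-1×I-2: Qq
Q/II-2 un ·: qq
Q/III-1 aff II-2×II-1: Qq
Q/III-2 aff II-2×II-1: Qq
Q/III-3 un II-2×II-1: qq
⇒ Q over [I-1,I-2,II-1,II-2,III-1,III-2,III-3]: 3 consistent
Z/I-1 aff ·: Zz|ZZ
Z/I-2 aff ·: Zz|ZZ
Z/II-1 aff I-1×I-2: Zz|ZZ
Z/II-2 aff ·: Zz|ZZ
Z/III-1 aff II-2×II-1: Zz|ZZ
Z/III-2 ? II-2×II-1: zz|Zz|ZZ
Z/III-3 ? II-2×II-1: zz|Zz|ZZ
⇒ Z over [I-1,I-2,II-1,II-2,III-1,III-2,III-3]: 114 consistent

II-1 ∈ {Qq ZZ, Qq Zz}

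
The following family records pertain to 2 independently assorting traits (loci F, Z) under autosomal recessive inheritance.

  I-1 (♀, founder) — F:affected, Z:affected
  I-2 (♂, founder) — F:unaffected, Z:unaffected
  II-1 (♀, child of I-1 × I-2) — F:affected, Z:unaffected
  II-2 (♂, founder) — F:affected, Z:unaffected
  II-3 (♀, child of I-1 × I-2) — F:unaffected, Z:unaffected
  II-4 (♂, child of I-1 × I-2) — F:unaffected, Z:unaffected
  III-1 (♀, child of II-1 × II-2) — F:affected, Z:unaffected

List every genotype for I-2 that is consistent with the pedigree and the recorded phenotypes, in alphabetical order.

F/I-1 aff ·: ff
F/I-2 un ·: Ff
F/II-1 aff I-1×I-2: ff
F/II-2 aff ·: ff
F/II-3 un I-1×I-2: Ff
F/II-4 un I-1×I-2: Ff
F/III-1 aff II-1×II-2: ff
⇒ F over [I-1,I-2,II-1,II-2,II-3,II-4,III-1]: 1 consistent
Z/I-1 aff ·: zz
Z/I-2 un ·: ZZ|Zz
Z/II-1 un I-1×I-2: Zz
Z/II-2 un ·: ZZ|Zz
Z/II-3 un I-1×I-2: Zz
Z/II-4 un I-1×I-2: Zz
Z/III-1 un II-1×II-2: ZZ|Zz
⇒ Z over [I-1,I-2,II-1,II-2,II-3,II-4,III-1]: 8 consistent

I-2 ∈ {Ff ZZ, Ff Zz}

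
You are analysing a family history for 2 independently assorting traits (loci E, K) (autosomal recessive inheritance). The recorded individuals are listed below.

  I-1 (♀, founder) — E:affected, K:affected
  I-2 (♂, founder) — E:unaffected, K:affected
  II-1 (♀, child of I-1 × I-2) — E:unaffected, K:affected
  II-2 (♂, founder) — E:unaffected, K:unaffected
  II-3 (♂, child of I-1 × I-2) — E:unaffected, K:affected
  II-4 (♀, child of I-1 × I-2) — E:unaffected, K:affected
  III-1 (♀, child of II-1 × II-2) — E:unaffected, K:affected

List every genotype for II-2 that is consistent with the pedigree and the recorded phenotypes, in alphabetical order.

II-2 ∈ {EE Kk, Ee Kk}

E/I-1 aff ·: ee
E/I-2 un ·: EE|Ee
E/II-1 un I-1×I-2: Ee
E/II-2 un ·: EE|Ee
E/II-3 un I-1×I-2: Ee
E/II-4 un I-1×I-2: Ee
E/III-1 un II-1×II-2: EE|Ee
⇒ E over [I-1,I-2,II-1,II-2,II-3,II-4,III-1]: 8 consistent
K/I-1 aff ·: kk
K/I-2 aff ·: kk
K/II-1 aff I-1×I-2: kk
K/II-2 un ·: Kk
K/II-3 aff I-1×I-2: kk
K/II-4 aff I-1×I-2: kk
K/III-1 aff II-1×II-2: kk
⇒ K over [I-1,I-2,II-1,II-2,II-3,II-4,III-1]: 1 consistent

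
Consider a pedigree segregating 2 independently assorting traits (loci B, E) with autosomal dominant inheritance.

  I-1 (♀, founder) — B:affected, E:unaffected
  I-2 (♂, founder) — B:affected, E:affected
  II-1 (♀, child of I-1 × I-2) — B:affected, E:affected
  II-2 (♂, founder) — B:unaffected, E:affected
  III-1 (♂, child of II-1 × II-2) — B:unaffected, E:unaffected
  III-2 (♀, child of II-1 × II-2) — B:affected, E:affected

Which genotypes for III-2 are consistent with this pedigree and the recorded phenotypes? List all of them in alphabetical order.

B/I-1 aff ·: Bb|BB
B/I-2 aff ·: Bb|BB
B/II-1 aff I-1×I-2: Bb
B/II-2 un ·: bb
B/III-1 un II-1×II-2: bb
B/III-2 aff II-1×II-2: Bb
⇒ B over [I-1,I-2,II-1,II-2,III-1,III-2]: 3 consistent
E/I-1 un ·: ee
E/I-2 aff ·: Ee|EE
E/II-1 aff I-1×I-2: Ee
E/II-2 aff ·: Ee
E/III-1 un II-1×II-2: ee
E/III-2 aff II-1×II-2: Ee|EE
⇒ E over [I-1,I-2,II-1,II-2,III-1,III-2]: 4 consistent

III-2 ∈ {Bb EE, Bb Ee}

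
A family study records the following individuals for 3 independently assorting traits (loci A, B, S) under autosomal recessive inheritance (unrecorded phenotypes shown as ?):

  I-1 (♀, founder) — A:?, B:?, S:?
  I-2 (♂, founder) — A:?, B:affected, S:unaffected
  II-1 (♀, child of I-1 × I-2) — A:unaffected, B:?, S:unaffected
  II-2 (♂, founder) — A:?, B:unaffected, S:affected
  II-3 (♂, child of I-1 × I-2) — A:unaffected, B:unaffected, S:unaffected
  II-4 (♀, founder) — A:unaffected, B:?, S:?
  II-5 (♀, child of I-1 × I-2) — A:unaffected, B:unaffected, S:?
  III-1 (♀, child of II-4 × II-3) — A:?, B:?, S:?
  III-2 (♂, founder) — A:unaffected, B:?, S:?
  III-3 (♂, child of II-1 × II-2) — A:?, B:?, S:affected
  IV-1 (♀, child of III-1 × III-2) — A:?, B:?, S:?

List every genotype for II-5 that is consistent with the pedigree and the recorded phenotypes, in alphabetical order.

II-5 ∈ {AA Bb SS, AA Bb Ss, AA Bb ss, Aa Bb SS, Aa Bb Ss, Aa Bb ss}

A/I-1 ? ·: AA|Aa|aa
A/I-2 ? ·: AA|Aa|aa
A/II-1 un I-1×I-2: AA|Aa
A/II-2 ? ·: AA|Aa|aa
A/II-3 un I-1×I-2: AA|Aa
A/II-4 un ·: AA|Aa
A/II-5 un I-1×I-2: AA|Aa
A/III-1 ? II-4×II-3: AA|Aa|aa
A/III-2 un ·: AA|Aa
A/III-3 ? II-1×II-2: AA|Aa|aa
A/IV-1 ? III-1×III-2: AA|Aa|aa
⇒ A over [I-1,I-2,II-1,II-2,II-3,II-4,II-5,III-1,III-2,III-3,IV-1]: 2556 consistent
B/I-1 ? ·: BB|Bb
B/I-2 aff ·: bb
B/II-1 ? I-1×I-2: Bb|bb
B/II-2 un ·: BB|Bb
B/II-3 un I-1×I-2: Bb
B/II-4 ? ·: BB|Bb|bb
B/II-5 un I-1×I-2: Bb
B/III-1 ? II-4×II-3: BB|Bb|bb
B/III-2 ? ·: BB|Bb|bb
B/III-3 ? II-1×II-2: BB|Bb|bb
B/IV-1 ? III-1×III-2: BB|Bb|bb
⇒ B over [I-1,I-2,II-1,II-2,II-3,II-4,II-5,III-1,III-2,III-3,IV-1]: 481 consistent
S/I-1 ? ·: SS|Ss|ss
S/I-2 un ·: SS|Ss
S/II-1 un I-1×I-2: Ss
S/II-2 aff ·: ss
S/II-3 un I-1×I-2: SS|Ss
S/II-4 ? ·: SS|Ss|ss
S/II-5 ? I-1×I-2: SS|Ss|ss
S/III-1 ? II-4×II-3: SS|Ss|ss
S/III-2 ? ·: SS|Ss|ss
S/III-3 aff II-1×II-2: ss
S/IV-1 ? III-1×III-2: SS|Ss|ss
⇒ S over [I-1,I-2,II-1,II-2,II-3,II-4,II-5,III-1,III-2,III-3,IV-1]: 524 consistent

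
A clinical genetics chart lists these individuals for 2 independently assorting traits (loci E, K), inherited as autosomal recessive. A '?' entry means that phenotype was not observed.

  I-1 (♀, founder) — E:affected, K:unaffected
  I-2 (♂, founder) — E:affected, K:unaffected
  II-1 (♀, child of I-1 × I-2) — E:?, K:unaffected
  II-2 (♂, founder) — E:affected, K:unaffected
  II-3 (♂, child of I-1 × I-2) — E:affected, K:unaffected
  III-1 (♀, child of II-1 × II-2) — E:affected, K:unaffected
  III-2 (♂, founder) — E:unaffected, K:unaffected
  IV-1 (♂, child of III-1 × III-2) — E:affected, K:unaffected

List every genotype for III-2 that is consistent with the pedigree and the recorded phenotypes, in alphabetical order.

III-2 ∈ {Ee KK, Ee Kk}

E/I-1 aff ·: ee
E/I-2 aff ·: ee
E/II-1 ? I-1×I-2: ee
E/II-2 aff ·: ee
E/II-3 aff I-1×I-2: ee
E/III-1 aff II-1×II-2: ee
E/III-2 un ·: Ee
E/IV-1 aff III-1×III-2: ee
⇒ E over [I-1,I-2,II-1,II-2,II-3,III-1,III-2,IV-1]: 1 consistent
K/I-1 un ·: KK|Kk
K/I-2 un ·: KK|Kk
K/II-1 un I-1×I-2: KK|Kk
K/II-2 un ·: KK|Kk
K/II-3 un I-1×I-2: KK|Kk
K/III-1 un II-1×II-2: KK|Kk
K/III-2 un ·: KK|Kk
K/IV-1 un III-1×III-2: KK|Kk
⇒ K over [I-1,I-2,II-1,II-2,II-3,III-1,III-2,IV-1]: 154 consistent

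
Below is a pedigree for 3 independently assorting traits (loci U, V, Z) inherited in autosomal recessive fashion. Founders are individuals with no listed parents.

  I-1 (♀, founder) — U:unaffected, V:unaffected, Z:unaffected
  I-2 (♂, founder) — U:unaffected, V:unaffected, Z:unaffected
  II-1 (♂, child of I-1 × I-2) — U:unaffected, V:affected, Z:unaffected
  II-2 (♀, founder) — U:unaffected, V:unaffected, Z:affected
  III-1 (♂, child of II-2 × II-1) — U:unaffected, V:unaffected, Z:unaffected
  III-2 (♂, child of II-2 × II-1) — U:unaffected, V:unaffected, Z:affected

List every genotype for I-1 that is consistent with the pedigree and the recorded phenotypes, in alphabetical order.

U/I-1 un ·: UU|Uu
U/I-2 un ·: UU|Uu
U/II-1 un I-1×I-2: UU|Uu
U/II-2 un ·: UU|Uu
U/III-1 un II-2×II-1: UU|Uu
U/III-2 un II-2×II-1: UU|Uu
⇒ U over [I-1,I-2,II-1,II-2,III-1,III-2]: 44 consistent
V/I-1 un ·: Vv
V/I-2 un ·: Vv
V/II-1 aff I-1×I-2: vv
V/II-2 un ·: VV|Vv
V/III-1 un II-2×II-1: Vv
V/III-2 un II-2×II-1: Vv
⇒ V over [I-1,I-2,II-1,II-2,III-1,III-2]: 2 consistent
Z/I-1 un ·: ZZ|Zz
Z/I-2 un ·: ZZ|Zz
Z/II-1 un I-1×I-2: Zz
Z/II-2 aff ·: zz
Z/III-1 un II-2×II-1: Zz
Z/III-2 aff II-2×II-1: zz
⇒ Z over [I-1,I-2,II-1,II-2,III-1,III-2]: 3 consistent

I-1 ∈ {UU Vv ZZ, UU Vv Zz, Uu Vv ZZ, Uu Vv Zz}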